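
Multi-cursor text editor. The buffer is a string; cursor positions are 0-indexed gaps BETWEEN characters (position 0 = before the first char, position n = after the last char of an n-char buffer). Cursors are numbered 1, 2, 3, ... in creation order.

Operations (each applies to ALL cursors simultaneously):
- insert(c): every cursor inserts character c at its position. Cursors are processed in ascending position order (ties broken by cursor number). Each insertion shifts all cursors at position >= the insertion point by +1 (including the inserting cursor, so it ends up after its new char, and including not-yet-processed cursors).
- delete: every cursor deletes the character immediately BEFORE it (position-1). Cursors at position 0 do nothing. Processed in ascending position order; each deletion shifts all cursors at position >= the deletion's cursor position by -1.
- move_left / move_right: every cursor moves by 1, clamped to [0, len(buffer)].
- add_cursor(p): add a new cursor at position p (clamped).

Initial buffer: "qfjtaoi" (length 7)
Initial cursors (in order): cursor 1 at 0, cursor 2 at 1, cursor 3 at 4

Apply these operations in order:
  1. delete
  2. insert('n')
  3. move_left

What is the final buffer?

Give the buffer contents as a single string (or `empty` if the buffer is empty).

After op 1 (delete): buffer="fjaoi" (len 5), cursors c1@0 c2@0 c3@2, authorship .....
After op 2 (insert('n')): buffer="nnfjnaoi" (len 8), cursors c1@2 c2@2 c3@5, authorship 12..3...
After op 3 (move_left): buffer="nnfjnaoi" (len 8), cursors c1@1 c2@1 c3@4, authorship 12..3...

Answer: nnfjnaoi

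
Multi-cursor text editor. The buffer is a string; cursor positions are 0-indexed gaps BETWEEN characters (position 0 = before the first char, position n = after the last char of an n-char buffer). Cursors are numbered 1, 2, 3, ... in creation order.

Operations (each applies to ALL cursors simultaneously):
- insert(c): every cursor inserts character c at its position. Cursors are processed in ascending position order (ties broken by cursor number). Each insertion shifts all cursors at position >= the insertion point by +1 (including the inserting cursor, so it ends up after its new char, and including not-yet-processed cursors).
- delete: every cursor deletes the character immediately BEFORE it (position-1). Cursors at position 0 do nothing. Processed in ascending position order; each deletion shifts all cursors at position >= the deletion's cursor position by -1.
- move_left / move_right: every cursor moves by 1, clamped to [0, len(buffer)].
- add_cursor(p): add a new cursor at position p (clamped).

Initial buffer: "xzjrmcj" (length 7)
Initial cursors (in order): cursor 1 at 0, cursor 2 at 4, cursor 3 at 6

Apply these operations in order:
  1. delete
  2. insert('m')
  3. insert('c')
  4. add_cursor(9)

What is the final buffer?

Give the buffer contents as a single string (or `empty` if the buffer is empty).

After op 1 (delete): buffer="xzjmj" (len 5), cursors c1@0 c2@3 c3@4, authorship .....
After op 2 (insert('m')): buffer="mxzjmmmj" (len 8), cursors c1@1 c2@5 c3@7, authorship 1...2.3.
After op 3 (insert('c')): buffer="mcxzjmcmmcj" (len 11), cursors c1@2 c2@7 c3@10, authorship 11...22.33.
After op 4 (add_cursor(9)): buffer="mcxzjmcmmcj" (len 11), cursors c1@2 c2@7 c4@9 c3@10, authorship 11...22.33.

Answer: mcxzjmcmmcj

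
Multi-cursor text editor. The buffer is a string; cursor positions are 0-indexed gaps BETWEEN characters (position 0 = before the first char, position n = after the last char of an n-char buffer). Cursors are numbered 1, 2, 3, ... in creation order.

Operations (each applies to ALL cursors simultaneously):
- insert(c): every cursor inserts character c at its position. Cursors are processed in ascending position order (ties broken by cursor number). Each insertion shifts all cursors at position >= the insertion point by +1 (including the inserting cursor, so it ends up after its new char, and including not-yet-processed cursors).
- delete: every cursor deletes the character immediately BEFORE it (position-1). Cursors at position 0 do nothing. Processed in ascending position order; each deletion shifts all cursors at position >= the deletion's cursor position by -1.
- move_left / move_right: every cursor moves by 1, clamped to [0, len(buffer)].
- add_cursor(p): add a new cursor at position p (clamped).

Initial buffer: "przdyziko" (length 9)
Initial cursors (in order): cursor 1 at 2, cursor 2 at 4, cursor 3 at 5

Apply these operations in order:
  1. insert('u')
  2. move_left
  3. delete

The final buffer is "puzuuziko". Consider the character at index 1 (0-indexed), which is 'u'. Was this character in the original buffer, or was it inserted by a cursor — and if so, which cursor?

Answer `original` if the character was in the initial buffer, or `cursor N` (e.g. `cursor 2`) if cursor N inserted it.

Answer: cursor 1

Derivation:
After op 1 (insert('u')): buffer="pruzduyuziko" (len 12), cursors c1@3 c2@6 c3@8, authorship ..1..2.3....
After op 2 (move_left): buffer="pruzduyuziko" (len 12), cursors c1@2 c2@5 c3@7, authorship ..1..2.3....
After op 3 (delete): buffer="puzuuziko" (len 9), cursors c1@1 c2@3 c3@4, authorship .1.23....
Authorship (.=original, N=cursor N): . 1 . 2 3 . . . .
Index 1: author = 1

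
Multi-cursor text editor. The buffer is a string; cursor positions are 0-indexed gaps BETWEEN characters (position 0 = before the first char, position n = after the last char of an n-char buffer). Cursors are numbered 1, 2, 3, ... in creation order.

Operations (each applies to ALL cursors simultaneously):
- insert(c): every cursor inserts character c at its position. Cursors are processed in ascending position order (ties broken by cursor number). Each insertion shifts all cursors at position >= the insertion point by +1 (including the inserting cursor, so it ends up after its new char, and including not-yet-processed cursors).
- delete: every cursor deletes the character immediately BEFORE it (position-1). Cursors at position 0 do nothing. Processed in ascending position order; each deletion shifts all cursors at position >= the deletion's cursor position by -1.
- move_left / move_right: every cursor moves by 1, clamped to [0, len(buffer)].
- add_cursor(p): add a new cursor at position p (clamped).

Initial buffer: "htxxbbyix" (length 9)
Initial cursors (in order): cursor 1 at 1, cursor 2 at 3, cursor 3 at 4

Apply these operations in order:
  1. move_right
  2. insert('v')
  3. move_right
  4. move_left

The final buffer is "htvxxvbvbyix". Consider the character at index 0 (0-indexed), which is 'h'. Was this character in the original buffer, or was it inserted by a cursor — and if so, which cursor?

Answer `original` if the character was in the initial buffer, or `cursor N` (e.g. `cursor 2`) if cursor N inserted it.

After op 1 (move_right): buffer="htxxbbyix" (len 9), cursors c1@2 c2@4 c3@5, authorship .........
After op 2 (insert('v')): buffer="htvxxvbvbyix" (len 12), cursors c1@3 c2@6 c3@8, authorship ..1..2.3....
After op 3 (move_right): buffer="htvxxvbvbyix" (len 12), cursors c1@4 c2@7 c3@9, authorship ..1..2.3....
After op 4 (move_left): buffer="htvxxvbvbyix" (len 12), cursors c1@3 c2@6 c3@8, authorship ..1..2.3....
Authorship (.=original, N=cursor N): . . 1 . . 2 . 3 . . . .
Index 0: author = original

Answer: original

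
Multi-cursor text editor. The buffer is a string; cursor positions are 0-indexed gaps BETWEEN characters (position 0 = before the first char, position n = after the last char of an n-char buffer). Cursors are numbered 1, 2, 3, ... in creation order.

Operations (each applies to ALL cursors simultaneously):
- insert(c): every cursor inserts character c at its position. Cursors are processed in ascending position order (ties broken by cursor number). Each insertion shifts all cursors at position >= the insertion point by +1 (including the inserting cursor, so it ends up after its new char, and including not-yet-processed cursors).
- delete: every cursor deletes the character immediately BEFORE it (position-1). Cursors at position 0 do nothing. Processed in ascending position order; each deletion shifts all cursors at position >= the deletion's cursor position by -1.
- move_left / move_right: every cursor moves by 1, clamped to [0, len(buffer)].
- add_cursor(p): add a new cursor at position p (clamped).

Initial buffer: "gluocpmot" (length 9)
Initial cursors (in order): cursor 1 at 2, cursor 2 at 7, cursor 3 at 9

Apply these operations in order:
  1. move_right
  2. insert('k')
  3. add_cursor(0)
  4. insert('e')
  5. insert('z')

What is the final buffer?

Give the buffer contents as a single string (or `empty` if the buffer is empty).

After op 1 (move_right): buffer="gluocpmot" (len 9), cursors c1@3 c2@8 c3@9, authorship .........
After op 2 (insert('k')): buffer="glukocpmoktk" (len 12), cursors c1@4 c2@10 c3@12, authorship ...1.....2.3
After op 3 (add_cursor(0)): buffer="glukocpmoktk" (len 12), cursors c4@0 c1@4 c2@10 c3@12, authorship ...1.....2.3
After op 4 (insert('e')): buffer="eglukeocpmoketke" (len 16), cursors c4@1 c1@6 c2@13 c3@16, authorship 4...11.....22.33
After op 5 (insert('z')): buffer="ezglukezocpmokeztkez" (len 20), cursors c4@2 c1@8 c2@16 c3@20, authorship 44...111.....222.333

Answer: ezglukezocpmokeztkez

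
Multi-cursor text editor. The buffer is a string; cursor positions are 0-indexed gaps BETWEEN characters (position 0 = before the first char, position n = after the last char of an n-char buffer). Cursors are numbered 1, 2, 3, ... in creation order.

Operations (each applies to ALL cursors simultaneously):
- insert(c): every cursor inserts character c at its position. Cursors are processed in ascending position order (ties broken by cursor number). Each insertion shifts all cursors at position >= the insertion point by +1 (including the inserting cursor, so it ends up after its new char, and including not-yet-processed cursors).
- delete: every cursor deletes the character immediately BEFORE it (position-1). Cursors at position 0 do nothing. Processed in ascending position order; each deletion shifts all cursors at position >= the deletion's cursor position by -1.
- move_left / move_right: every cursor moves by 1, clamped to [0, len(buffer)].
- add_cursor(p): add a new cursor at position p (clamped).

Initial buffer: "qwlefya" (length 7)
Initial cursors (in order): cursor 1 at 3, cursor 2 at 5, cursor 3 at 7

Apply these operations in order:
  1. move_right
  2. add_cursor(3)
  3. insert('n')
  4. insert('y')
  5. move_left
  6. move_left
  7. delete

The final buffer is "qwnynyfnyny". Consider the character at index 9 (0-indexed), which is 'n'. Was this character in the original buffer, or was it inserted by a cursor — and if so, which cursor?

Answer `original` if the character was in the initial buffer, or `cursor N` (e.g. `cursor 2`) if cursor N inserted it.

Answer: cursor 3

Derivation:
After op 1 (move_right): buffer="qwlefya" (len 7), cursors c1@4 c2@6 c3@7, authorship .......
After op 2 (add_cursor(3)): buffer="qwlefya" (len 7), cursors c4@3 c1@4 c2@6 c3@7, authorship .......
After op 3 (insert('n')): buffer="qwlnenfynan" (len 11), cursors c4@4 c1@6 c2@9 c3@11, authorship ...4.1..2.3
After op 4 (insert('y')): buffer="qwlnyenyfynyany" (len 15), cursors c4@5 c1@8 c2@12 c3@15, authorship ...44.11..22.33
After op 5 (move_left): buffer="qwlnyenyfynyany" (len 15), cursors c4@4 c1@7 c2@11 c3@14, authorship ...44.11..22.33
After op 6 (move_left): buffer="qwlnyenyfynyany" (len 15), cursors c4@3 c1@6 c2@10 c3@13, authorship ...44.11..22.33
After op 7 (delete): buffer="qwnynyfnyny" (len 11), cursors c4@2 c1@4 c2@7 c3@9, authorship ..4411.2233
Authorship (.=original, N=cursor N): . . 4 4 1 1 . 2 2 3 3
Index 9: author = 3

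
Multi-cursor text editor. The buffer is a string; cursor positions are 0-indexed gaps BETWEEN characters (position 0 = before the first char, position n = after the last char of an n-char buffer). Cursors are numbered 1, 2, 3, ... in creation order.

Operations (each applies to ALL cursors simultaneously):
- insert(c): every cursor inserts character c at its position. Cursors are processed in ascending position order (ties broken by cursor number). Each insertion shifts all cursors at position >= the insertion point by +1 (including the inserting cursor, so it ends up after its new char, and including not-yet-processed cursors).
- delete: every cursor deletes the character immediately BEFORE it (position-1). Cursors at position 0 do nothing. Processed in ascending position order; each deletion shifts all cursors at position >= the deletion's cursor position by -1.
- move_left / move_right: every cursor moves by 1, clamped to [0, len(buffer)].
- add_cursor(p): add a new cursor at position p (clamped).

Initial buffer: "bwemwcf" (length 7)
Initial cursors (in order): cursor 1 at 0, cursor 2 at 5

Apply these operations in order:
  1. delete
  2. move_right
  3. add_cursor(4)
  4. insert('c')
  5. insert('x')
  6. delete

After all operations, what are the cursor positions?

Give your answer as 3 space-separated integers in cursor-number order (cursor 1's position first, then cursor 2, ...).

Answer: 2 8 6

Derivation:
After op 1 (delete): buffer="bwemcf" (len 6), cursors c1@0 c2@4, authorship ......
After op 2 (move_right): buffer="bwemcf" (len 6), cursors c1@1 c2@5, authorship ......
After op 3 (add_cursor(4)): buffer="bwemcf" (len 6), cursors c1@1 c3@4 c2@5, authorship ......
After op 4 (insert('c')): buffer="bcwemcccf" (len 9), cursors c1@2 c3@6 c2@8, authorship .1...3.2.
After op 5 (insert('x')): buffer="bcxwemcxccxf" (len 12), cursors c1@3 c3@8 c2@11, authorship .11...33.22.
After op 6 (delete): buffer="bcwemcccf" (len 9), cursors c1@2 c3@6 c2@8, authorship .1...3.2.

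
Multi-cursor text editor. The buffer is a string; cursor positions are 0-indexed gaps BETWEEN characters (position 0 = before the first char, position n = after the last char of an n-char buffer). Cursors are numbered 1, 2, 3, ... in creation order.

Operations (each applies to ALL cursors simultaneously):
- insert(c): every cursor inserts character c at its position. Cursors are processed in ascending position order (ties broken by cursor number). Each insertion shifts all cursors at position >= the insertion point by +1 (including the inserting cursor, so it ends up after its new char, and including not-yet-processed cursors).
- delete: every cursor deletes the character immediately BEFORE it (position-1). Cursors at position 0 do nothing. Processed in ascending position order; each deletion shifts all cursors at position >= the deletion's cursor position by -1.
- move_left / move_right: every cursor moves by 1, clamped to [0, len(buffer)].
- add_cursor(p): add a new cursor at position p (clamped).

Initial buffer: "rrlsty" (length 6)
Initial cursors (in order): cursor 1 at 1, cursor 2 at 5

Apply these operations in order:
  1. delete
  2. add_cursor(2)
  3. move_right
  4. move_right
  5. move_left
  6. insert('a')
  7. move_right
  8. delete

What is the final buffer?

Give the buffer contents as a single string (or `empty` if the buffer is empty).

Answer: rasa

Derivation:
After op 1 (delete): buffer="rlsy" (len 4), cursors c1@0 c2@3, authorship ....
After op 2 (add_cursor(2)): buffer="rlsy" (len 4), cursors c1@0 c3@2 c2@3, authorship ....
After op 3 (move_right): buffer="rlsy" (len 4), cursors c1@1 c3@3 c2@4, authorship ....
After op 4 (move_right): buffer="rlsy" (len 4), cursors c1@2 c2@4 c3@4, authorship ....
After op 5 (move_left): buffer="rlsy" (len 4), cursors c1@1 c2@3 c3@3, authorship ....
After op 6 (insert('a')): buffer="ralsaay" (len 7), cursors c1@2 c2@6 c3@6, authorship .1..23.
After op 7 (move_right): buffer="ralsaay" (len 7), cursors c1@3 c2@7 c3@7, authorship .1..23.
After op 8 (delete): buffer="rasa" (len 4), cursors c1@2 c2@4 c3@4, authorship .1.2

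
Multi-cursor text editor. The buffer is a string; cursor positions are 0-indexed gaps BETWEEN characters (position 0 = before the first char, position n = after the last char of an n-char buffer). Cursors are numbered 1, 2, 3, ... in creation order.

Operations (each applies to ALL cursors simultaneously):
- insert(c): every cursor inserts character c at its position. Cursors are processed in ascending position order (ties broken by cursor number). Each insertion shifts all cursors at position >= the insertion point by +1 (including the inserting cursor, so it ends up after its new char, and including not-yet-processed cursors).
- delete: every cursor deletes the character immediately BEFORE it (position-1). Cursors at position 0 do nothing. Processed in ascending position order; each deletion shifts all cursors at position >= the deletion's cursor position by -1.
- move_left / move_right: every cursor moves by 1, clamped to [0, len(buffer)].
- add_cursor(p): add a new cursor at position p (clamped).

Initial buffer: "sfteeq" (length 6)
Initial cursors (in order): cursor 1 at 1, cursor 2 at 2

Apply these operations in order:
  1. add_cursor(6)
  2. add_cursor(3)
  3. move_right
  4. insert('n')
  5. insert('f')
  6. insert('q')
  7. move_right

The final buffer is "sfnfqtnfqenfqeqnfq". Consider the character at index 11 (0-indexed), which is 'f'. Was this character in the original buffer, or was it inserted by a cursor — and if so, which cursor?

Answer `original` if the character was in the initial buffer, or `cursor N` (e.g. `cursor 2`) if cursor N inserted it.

After op 1 (add_cursor(6)): buffer="sfteeq" (len 6), cursors c1@1 c2@2 c3@6, authorship ......
After op 2 (add_cursor(3)): buffer="sfteeq" (len 6), cursors c1@1 c2@2 c4@3 c3@6, authorship ......
After op 3 (move_right): buffer="sfteeq" (len 6), cursors c1@2 c2@3 c4@4 c3@6, authorship ......
After op 4 (insert('n')): buffer="sfntneneqn" (len 10), cursors c1@3 c2@5 c4@7 c3@10, authorship ..1.2.4..3
After op 5 (insert('f')): buffer="sfnftnfenfeqnf" (len 14), cursors c1@4 c2@7 c4@10 c3@14, authorship ..11.22.44..33
After op 6 (insert('q')): buffer="sfnfqtnfqenfqeqnfq" (len 18), cursors c1@5 c2@9 c4@13 c3@18, authorship ..111.222.444..333
After op 7 (move_right): buffer="sfnfqtnfqenfqeqnfq" (len 18), cursors c1@6 c2@10 c4@14 c3@18, authorship ..111.222.444..333
Authorship (.=original, N=cursor N): . . 1 1 1 . 2 2 2 . 4 4 4 . . 3 3 3
Index 11: author = 4

Answer: cursor 4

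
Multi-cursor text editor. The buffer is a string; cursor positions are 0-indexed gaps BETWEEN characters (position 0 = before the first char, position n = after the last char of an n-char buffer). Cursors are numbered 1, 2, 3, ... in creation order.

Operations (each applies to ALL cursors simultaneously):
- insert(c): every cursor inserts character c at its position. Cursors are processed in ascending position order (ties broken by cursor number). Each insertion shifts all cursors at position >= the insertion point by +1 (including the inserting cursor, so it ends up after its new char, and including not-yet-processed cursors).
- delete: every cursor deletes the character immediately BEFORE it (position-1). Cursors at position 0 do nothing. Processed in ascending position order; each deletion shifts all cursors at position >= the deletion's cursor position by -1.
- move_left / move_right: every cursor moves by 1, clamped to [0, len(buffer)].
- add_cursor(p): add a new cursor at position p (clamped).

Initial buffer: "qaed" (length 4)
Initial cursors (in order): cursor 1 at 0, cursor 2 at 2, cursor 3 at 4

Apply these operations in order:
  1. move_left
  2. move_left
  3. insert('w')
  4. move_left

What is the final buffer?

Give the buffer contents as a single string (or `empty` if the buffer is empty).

After op 1 (move_left): buffer="qaed" (len 4), cursors c1@0 c2@1 c3@3, authorship ....
After op 2 (move_left): buffer="qaed" (len 4), cursors c1@0 c2@0 c3@2, authorship ....
After op 3 (insert('w')): buffer="wwqawed" (len 7), cursors c1@2 c2@2 c3@5, authorship 12..3..
After op 4 (move_left): buffer="wwqawed" (len 7), cursors c1@1 c2@1 c3@4, authorship 12..3..

Answer: wwqawed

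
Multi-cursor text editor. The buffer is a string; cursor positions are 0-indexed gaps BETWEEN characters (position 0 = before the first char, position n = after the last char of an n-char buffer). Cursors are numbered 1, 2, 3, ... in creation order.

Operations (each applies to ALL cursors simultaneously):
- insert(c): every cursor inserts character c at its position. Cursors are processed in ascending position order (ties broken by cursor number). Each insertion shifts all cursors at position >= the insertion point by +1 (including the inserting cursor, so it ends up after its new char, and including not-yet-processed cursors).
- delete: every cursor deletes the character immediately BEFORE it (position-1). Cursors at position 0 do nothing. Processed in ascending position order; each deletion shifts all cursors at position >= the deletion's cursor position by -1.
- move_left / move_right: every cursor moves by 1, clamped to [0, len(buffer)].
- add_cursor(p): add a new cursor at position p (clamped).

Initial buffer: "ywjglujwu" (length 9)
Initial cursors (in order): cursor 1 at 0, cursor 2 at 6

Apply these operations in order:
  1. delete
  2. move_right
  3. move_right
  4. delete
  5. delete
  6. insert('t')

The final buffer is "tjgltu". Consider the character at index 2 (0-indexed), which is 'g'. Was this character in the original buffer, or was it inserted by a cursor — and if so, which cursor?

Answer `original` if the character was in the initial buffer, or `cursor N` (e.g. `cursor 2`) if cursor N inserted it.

Answer: original

Derivation:
After op 1 (delete): buffer="ywjgljwu" (len 8), cursors c1@0 c2@5, authorship ........
After op 2 (move_right): buffer="ywjgljwu" (len 8), cursors c1@1 c2@6, authorship ........
After op 3 (move_right): buffer="ywjgljwu" (len 8), cursors c1@2 c2@7, authorship ........
After op 4 (delete): buffer="yjglju" (len 6), cursors c1@1 c2@5, authorship ......
After op 5 (delete): buffer="jglu" (len 4), cursors c1@0 c2@3, authorship ....
After op 6 (insert('t')): buffer="tjgltu" (len 6), cursors c1@1 c2@5, authorship 1...2.
Authorship (.=original, N=cursor N): 1 . . . 2 .
Index 2: author = original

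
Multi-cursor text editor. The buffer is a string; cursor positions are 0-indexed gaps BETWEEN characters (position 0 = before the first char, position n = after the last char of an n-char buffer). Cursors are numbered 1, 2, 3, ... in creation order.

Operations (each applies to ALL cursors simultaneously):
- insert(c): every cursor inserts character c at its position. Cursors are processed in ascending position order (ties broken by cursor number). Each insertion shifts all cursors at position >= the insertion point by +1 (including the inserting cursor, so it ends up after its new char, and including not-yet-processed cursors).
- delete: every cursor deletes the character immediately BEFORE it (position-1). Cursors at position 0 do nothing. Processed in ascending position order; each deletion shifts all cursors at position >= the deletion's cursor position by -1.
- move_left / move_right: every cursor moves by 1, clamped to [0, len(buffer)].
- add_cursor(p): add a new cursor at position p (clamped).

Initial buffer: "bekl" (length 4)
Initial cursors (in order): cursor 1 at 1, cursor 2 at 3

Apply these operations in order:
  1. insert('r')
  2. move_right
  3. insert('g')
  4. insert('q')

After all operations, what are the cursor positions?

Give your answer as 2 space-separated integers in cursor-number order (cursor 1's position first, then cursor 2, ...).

Answer: 5 10

Derivation:
After op 1 (insert('r')): buffer="brekrl" (len 6), cursors c1@2 c2@5, authorship .1..2.
After op 2 (move_right): buffer="brekrl" (len 6), cursors c1@3 c2@6, authorship .1..2.
After op 3 (insert('g')): buffer="bregkrlg" (len 8), cursors c1@4 c2@8, authorship .1.1.2.2
After op 4 (insert('q')): buffer="bregqkrlgq" (len 10), cursors c1@5 c2@10, authorship .1.11.2.22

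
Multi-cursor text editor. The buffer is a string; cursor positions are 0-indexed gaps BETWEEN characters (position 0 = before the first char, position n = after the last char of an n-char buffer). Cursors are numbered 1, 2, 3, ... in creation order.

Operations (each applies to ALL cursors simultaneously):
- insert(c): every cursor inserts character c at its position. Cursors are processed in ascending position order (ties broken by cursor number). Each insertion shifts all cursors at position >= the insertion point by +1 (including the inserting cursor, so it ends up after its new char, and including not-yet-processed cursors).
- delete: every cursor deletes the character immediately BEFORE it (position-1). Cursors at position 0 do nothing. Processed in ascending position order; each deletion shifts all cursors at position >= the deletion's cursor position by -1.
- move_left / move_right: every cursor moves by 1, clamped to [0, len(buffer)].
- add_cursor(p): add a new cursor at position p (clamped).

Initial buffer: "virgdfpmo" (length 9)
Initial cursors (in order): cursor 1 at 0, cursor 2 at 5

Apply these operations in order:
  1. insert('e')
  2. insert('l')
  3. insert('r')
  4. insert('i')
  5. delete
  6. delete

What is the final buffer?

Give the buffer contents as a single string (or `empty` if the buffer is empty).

Answer: elvirgdelfpmo

Derivation:
After op 1 (insert('e')): buffer="evirgdefpmo" (len 11), cursors c1@1 c2@7, authorship 1.....2....
After op 2 (insert('l')): buffer="elvirgdelfpmo" (len 13), cursors c1@2 c2@9, authorship 11.....22....
After op 3 (insert('r')): buffer="elrvirgdelrfpmo" (len 15), cursors c1@3 c2@11, authorship 111.....222....
After op 4 (insert('i')): buffer="elrivirgdelrifpmo" (len 17), cursors c1@4 c2@13, authorship 1111.....2222....
After op 5 (delete): buffer="elrvirgdelrfpmo" (len 15), cursors c1@3 c2@11, authorship 111.....222....
After op 6 (delete): buffer="elvirgdelfpmo" (len 13), cursors c1@2 c2@9, authorship 11.....22....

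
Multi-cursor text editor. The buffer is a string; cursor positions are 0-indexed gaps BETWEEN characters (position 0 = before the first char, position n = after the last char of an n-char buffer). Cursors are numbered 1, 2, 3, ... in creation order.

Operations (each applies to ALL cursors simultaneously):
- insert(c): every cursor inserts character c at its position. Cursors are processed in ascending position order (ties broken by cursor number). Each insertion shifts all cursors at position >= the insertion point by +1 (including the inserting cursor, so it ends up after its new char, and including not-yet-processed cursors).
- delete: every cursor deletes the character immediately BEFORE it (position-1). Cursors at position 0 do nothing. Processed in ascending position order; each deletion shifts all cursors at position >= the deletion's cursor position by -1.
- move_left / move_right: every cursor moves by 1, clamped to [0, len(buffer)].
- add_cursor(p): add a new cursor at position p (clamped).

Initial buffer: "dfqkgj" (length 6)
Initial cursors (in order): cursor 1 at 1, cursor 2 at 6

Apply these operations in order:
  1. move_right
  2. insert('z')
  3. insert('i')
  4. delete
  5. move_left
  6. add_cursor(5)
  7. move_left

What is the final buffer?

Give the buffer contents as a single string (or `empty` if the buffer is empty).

Answer: dfzqkgjz

Derivation:
After op 1 (move_right): buffer="dfqkgj" (len 6), cursors c1@2 c2@6, authorship ......
After op 2 (insert('z')): buffer="dfzqkgjz" (len 8), cursors c1@3 c2@8, authorship ..1....2
After op 3 (insert('i')): buffer="dfziqkgjzi" (len 10), cursors c1@4 c2@10, authorship ..11....22
After op 4 (delete): buffer="dfzqkgjz" (len 8), cursors c1@3 c2@8, authorship ..1....2
After op 5 (move_left): buffer="dfzqkgjz" (len 8), cursors c1@2 c2@7, authorship ..1....2
After op 6 (add_cursor(5)): buffer="dfzqkgjz" (len 8), cursors c1@2 c3@5 c2@7, authorship ..1....2
After op 7 (move_left): buffer="dfzqkgjz" (len 8), cursors c1@1 c3@4 c2@6, authorship ..1....2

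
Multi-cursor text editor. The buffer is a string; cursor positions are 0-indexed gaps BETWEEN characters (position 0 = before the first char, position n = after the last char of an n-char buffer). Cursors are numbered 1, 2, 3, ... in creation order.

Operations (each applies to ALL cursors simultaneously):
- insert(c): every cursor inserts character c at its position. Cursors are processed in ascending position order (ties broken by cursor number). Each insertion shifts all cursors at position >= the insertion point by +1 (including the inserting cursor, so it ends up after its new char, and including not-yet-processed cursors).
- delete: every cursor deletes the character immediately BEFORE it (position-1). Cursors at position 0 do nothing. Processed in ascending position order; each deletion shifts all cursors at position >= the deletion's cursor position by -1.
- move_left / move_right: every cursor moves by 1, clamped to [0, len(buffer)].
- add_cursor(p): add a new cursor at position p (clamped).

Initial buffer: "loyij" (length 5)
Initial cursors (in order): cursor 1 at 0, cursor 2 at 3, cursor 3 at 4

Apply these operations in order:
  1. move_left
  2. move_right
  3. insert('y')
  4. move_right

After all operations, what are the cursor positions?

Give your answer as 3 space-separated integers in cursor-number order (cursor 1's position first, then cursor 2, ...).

After op 1 (move_left): buffer="loyij" (len 5), cursors c1@0 c2@2 c3@3, authorship .....
After op 2 (move_right): buffer="loyij" (len 5), cursors c1@1 c2@3 c3@4, authorship .....
After op 3 (insert('y')): buffer="lyoyyiyj" (len 8), cursors c1@2 c2@5 c3@7, authorship .1..2.3.
After op 4 (move_right): buffer="lyoyyiyj" (len 8), cursors c1@3 c2@6 c3@8, authorship .1..2.3.

Answer: 3 6 8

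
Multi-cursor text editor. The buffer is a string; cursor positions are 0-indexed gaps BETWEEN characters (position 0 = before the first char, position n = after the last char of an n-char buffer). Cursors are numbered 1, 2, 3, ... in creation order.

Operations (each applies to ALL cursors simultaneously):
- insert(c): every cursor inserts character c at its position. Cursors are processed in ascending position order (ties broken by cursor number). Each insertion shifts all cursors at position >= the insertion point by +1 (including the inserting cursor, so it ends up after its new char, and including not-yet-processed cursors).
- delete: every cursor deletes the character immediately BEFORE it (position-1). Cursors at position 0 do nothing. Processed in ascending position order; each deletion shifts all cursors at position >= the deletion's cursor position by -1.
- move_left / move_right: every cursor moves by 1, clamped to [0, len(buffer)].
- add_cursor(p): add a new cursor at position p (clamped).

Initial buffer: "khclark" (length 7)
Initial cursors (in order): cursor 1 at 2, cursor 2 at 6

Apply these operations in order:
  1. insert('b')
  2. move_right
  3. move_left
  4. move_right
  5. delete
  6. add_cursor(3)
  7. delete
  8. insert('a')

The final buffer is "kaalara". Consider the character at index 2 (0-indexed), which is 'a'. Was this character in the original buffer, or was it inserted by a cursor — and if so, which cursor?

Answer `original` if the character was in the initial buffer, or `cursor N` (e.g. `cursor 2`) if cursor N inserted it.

After op 1 (insert('b')): buffer="khbclarbk" (len 9), cursors c1@3 c2@8, authorship ..1....2.
After op 2 (move_right): buffer="khbclarbk" (len 9), cursors c1@4 c2@9, authorship ..1....2.
After op 3 (move_left): buffer="khbclarbk" (len 9), cursors c1@3 c2@8, authorship ..1....2.
After op 4 (move_right): buffer="khbclarbk" (len 9), cursors c1@4 c2@9, authorship ..1....2.
After op 5 (delete): buffer="khblarb" (len 7), cursors c1@3 c2@7, authorship ..1...2
After op 6 (add_cursor(3)): buffer="khblarb" (len 7), cursors c1@3 c3@3 c2@7, authorship ..1...2
After op 7 (delete): buffer="klar" (len 4), cursors c1@1 c3@1 c2@4, authorship ....
After op 8 (insert('a')): buffer="kaalara" (len 7), cursors c1@3 c3@3 c2@7, authorship .13...2
Authorship (.=original, N=cursor N): . 1 3 . . . 2
Index 2: author = 3

Answer: cursor 3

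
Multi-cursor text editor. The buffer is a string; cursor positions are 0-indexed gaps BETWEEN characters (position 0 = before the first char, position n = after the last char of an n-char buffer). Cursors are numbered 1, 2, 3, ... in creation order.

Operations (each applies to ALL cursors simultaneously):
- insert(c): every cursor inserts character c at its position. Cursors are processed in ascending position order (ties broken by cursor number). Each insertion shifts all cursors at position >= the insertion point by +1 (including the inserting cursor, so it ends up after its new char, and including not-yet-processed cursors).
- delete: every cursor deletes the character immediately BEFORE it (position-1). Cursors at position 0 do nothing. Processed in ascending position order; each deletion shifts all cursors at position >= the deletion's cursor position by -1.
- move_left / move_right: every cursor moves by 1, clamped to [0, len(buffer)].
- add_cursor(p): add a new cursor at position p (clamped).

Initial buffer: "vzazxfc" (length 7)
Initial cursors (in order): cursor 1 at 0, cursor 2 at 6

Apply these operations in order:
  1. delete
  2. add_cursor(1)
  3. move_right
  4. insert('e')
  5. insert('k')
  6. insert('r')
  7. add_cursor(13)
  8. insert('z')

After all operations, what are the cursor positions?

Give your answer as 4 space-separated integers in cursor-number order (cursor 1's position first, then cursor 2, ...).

After op 1 (delete): buffer="vzazxc" (len 6), cursors c1@0 c2@5, authorship ......
After op 2 (add_cursor(1)): buffer="vzazxc" (len 6), cursors c1@0 c3@1 c2@5, authorship ......
After op 3 (move_right): buffer="vzazxc" (len 6), cursors c1@1 c3@2 c2@6, authorship ......
After op 4 (insert('e')): buffer="vezeazxce" (len 9), cursors c1@2 c3@4 c2@9, authorship .1.3....2
After op 5 (insert('k')): buffer="vekzekazxcek" (len 12), cursors c1@3 c3@6 c2@12, authorship .11.33....22
After op 6 (insert('r')): buffer="vekrzekrazxcekr" (len 15), cursors c1@4 c3@8 c2@15, authorship .111.333....222
After op 7 (add_cursor(13)): buffer="vekrzekrazxcekr" (len 15), cursors c1@4 c3@8 c4@13 c2@15, authorship .111.333....222
After op 8 (insert('z')): buffer="vekrzzekrzazxcezkrz" (len 19), cursors c1@5 c3@10 c4@16 c2@19, authorship .1111.3333....24222

Answer: 5 19 10 16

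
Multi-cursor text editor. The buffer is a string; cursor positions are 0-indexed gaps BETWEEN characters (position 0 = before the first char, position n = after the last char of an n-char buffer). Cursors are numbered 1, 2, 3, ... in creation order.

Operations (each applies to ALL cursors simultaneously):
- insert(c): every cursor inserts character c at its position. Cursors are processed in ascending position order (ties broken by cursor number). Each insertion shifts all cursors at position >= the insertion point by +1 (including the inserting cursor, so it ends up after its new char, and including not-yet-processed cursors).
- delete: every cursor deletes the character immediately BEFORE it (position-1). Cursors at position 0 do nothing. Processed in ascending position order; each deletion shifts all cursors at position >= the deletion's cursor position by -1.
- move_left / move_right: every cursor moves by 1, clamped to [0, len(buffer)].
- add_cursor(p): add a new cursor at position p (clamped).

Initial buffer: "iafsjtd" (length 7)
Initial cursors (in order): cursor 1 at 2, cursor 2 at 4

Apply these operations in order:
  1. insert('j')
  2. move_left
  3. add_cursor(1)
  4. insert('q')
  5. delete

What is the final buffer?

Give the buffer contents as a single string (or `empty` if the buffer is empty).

After op 1 (insert('j')): buffer="iajfsjjtd" (len 9), cursors c1@3 c2@6, authorship ..1..2...
After op 2 (move_left): buffer="iajfsjjtd" (len 9), cursors c1@2 c2@5, authorship ..1..2...
After op 3 (add_cursor(1)): buffer="iajfsjjtd" (len 9), cursors c3@1 c1@2 c2@5, authorship ..1..2...
After op 4 (insert('q')): buffer="iqaqjfsqjjtd" (len 12), cursors c3@2 c1@4 c2@8, authorship .3.11..22...
After op 5 (delete): buffer="iajfsjjtd" (len 9), cursors c3@1 c1@2 c2@5, authorship ..1..2...

Answer: iajfsjjtd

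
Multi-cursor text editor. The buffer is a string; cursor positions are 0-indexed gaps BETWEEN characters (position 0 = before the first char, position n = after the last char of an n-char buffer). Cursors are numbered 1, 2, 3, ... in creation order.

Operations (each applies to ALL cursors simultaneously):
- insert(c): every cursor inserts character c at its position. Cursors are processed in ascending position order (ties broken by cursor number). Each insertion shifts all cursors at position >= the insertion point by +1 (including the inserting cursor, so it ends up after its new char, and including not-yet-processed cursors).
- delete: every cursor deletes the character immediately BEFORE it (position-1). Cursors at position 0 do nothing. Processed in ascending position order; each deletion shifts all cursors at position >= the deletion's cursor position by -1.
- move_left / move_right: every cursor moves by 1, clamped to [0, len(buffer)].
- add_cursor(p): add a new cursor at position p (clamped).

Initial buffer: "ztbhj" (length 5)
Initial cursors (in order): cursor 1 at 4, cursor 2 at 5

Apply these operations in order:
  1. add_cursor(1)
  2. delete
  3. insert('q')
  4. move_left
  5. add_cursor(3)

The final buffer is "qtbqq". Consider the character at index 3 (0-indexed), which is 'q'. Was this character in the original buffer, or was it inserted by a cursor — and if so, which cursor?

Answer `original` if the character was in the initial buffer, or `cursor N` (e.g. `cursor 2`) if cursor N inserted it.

Answer: cursor 1

Derivation:
After op 1 (add_cursor(1)): buffer="ztbhj" (len 5), cursors c3@1 c1@4 c2@5, authorship .....
After op 2 (delete): buffer="tb" (len 2), cursors c3@0 c1@2 c2@2, authorship ..
After op 3 (insert('q')): buffer="qtbqq" (len 5), cursors c3@1 c1@5 c2@5, authorship 3..12
After op 4 (move_left): buffer="qtbqq" (len 5), cursors c3@0 c1@4 c2@4, authorship 3..12
After op 5 (add_cursor(3)): buffer="qtbqq" (len 5), cursors c3@0 c4@3 c1@4 c2@4, authorship 3..12
Authorship (.=original, N=cursor N): 3 . . 1 2
Index 3: author = 1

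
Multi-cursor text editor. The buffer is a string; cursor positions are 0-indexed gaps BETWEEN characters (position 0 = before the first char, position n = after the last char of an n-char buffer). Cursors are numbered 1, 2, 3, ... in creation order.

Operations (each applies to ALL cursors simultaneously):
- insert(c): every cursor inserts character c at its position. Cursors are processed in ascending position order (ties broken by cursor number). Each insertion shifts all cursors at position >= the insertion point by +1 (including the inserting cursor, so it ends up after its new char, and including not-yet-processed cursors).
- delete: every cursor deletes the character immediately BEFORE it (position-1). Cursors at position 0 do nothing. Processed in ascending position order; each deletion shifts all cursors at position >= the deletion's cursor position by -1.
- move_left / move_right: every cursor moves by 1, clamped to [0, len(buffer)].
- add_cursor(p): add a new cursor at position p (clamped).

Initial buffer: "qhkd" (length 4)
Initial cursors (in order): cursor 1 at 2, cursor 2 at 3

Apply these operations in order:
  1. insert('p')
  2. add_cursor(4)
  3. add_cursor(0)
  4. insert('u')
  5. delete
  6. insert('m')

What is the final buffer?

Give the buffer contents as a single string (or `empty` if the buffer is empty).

After op 1 (insert('p')): buffer="qhpkpd" (len 6), cursors c1@3 c2@5, authorship ..1.2.
After op 2 (add_cursor(4)): buffer="qhpkpd" (len 6), cursors c1@3 c3@4 c2@5, authorship ..1.2.
After op 3 (add_cursor(0)): buffer="qhpkpd" (len 6), cursors c4@0 c1@3 c3@4 c2@5, authorship ..1.2.
After op 4 (insert('u')): buffer="uqhpukupud" (len 10), cursors c4@1 c1@5 c3@7 c2@9, authorship 4..11.322.
After op 5 (delete): buffer="qhpkpd" (len 6), cursors c4@0 c1@3 c3@4 c2@5, authorship ..1.2.
After op 6 (insert('m')): buffer="mqhpmkmpmd" (len 10), cursors c4@1 c1@5 c3@7 c2@9, authorship 4..11.322.

Answer: mqhpmkmpmd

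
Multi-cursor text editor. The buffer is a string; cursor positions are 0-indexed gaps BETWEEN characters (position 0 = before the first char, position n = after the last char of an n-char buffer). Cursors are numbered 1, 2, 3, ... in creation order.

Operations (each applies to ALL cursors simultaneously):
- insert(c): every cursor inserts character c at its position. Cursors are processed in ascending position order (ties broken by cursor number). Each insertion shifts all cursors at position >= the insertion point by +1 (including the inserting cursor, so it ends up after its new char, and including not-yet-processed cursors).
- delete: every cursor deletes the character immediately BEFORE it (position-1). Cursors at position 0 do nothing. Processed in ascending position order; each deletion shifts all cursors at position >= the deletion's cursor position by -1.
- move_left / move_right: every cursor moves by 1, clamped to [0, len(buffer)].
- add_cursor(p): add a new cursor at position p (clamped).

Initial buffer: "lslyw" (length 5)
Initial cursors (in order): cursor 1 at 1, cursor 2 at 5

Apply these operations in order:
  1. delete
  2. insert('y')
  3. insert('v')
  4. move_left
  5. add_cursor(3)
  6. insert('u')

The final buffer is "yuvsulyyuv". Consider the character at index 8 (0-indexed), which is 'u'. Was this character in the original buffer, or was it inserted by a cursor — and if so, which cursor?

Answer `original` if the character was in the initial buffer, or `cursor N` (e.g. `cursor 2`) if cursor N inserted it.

After op 1 (delete): buffer="sly" (len 3), cursors c1@0 c2@3, authorship ...
After op 2 (insert('y')): buffer="yslyy" (len 5), cursors c1@1 c2@5, authorship 1...2
After op 3 (insert('v')): buffer="yvslyyv" (len 7), cursors c1@2 c2@7, authorship 11...22
After op 4 (move_left): buffer="yvslyyv" (len 7), cursors c1@1 c2@6, authorship 11...22
After op 5 (add_cursor(3)): buffer="yvslyyv" (len 7), cursors c1@1 c3@3 c2@6, authorship 11...22
After op 6 (insert('u')): buffer="yuvsulyyuv" (len 10), cursors c1@2 c3@5 c2@9, authorship 111.3..222
Authorship (.=original, N=cursor N): 1 1 1 . 3 . . 2 2 2
Index 8: author = 2

Answer: cursor 2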